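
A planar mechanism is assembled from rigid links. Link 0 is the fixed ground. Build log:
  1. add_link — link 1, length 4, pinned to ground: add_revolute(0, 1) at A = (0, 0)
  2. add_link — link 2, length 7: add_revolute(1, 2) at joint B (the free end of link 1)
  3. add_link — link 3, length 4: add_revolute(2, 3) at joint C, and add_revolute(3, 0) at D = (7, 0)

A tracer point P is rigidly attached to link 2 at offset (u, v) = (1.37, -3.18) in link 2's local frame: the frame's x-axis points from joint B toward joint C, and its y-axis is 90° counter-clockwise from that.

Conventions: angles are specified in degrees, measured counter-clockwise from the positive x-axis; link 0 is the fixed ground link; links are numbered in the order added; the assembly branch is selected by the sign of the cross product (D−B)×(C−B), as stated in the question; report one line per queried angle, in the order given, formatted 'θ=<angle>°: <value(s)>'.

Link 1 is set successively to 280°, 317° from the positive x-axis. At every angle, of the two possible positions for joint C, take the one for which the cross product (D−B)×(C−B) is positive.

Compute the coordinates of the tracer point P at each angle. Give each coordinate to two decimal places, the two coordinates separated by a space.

A=(0,0), D=(7.00,0)
θ=280°: B = A + 4.00·(cos280°, sin280°) = (0.6946, -3.9392)
θ=280°: |BD| = 7.4348
θ=280°: circle(B,7.00) ∩ circle(D,4.00): a=5.9367, h=3.7089
θ=280°:   candidates: C₊=(3.7644,2.3517) cross=27.575; C₋=(7.6946,-3.9392) cross=-27.575
θ=280°:   branch + wants cross > 0 → take C=(3.7644,2.3517) (cross=27.575)
θ=280°: ex = (C−B)/|BC| = (0.4385,0.8987); ey = (-0.8987,0.4385)
θ=280°: P = B + 1.37·ex + -3.18·ey = (4.1533,-4.1026)
θ=317°: B = A + 4.00·(cos317°, sin317°) = (2.9254, -2.7280)
θ=317°: |BD| = 4.9035
θ=317°: circle(B,7.00) ∩ circle(D,4.00): a=5.8167, h=3.8944
θ=317°:   candidates: C₊=(5.5923,3.7441) cross=19.096; C₋=(9.9254,-2.7280) cross=-19.096
θ=317°:   branch + wants cross > 0 → take C=(5.5923,3.7441) (cross=19.096)
θ=317°: ex = (C−B)/|BC| = (0.3810,0.9246); ey = (-0.9246,0.3810)
θ=317°: P = B + 1.37·ex + -3.18·ey = (6.3875,-2.6728)

θ=280°: 4.15 -4.10
θ=317°: 6.39 -2.67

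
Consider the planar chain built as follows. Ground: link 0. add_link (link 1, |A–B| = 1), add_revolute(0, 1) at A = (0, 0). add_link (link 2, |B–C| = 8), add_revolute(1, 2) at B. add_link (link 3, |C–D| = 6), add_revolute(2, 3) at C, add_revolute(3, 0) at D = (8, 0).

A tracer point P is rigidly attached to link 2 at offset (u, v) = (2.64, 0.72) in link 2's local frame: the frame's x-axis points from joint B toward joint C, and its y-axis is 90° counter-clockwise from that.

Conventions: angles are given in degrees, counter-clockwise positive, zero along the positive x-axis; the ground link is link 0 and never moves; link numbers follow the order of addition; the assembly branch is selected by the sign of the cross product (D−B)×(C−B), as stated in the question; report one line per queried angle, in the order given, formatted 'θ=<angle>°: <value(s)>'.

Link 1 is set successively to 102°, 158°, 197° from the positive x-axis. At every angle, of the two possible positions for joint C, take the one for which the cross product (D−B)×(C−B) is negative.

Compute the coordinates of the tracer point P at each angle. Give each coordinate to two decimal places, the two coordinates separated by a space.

A=(0,0), D=(8.00,0)
θ=102°: B = A + 1.00·(cos102°, sin102°) = (-0.2079, 0.9781)
θ=102°: |BD| = 8.2660
θ=102°: circle(B,8.00) ∩ circle(D,6.00): a=5.8267, h=5.4818
θ=102°:   candidates: C₊=(6.2265,5.7319) cross=45.312; C₋=(4.9292,-5.1546) cross=-45.312
θ=102°:   branch - wants cross < 0 → take C=(4.9292,-5.1546) (cross=-45.312)
θ=102°: ex = (C−B)/|BC| = (0.6421,-0.7666); ey = (0.7666,0.6421)
θ=102°: P = B + 2.64·ex + 0.72·ey = (2.0393,-0.5833)
θ=158°: B = A + 1.00·(cos158°, sin158°) = (-0.9272, 0.3746)
θ=158°: |BD| = 8.9350
θ=158°: circle(B,8.00) ∩ circle(D,6.00): a=6.0344, h=5.2523
θ=158°:   candidates: C₊=(5.3221,5.3693) cross=46.929; C₋=(4.8817,-5.1260) cross=-46.929
θ=158°:   branch - wants cross < 0 → take C=(4.8817,-5.1260) (cross=-46.929)
θ=158°: ex = (C−B)/|BC| = (0.7261,-0.6876); ey = (0.6876,0.7261)
θ=158°: P = B + 2.64·ex + 0.72·ey = (1.4848,-0.9178)
θ=197°: B = A + 1.00·(cos197°, sin197°) = (-0.9563, -0.2924)
θ=197°: |BD| = 8.9611
θ=197°: circle(B,8.00) ∩ circle(D,6.00): a=6.0429, h=5.2425
θ=197°:   candidates: C₊=(4.9123,5.1445) cross=46.979; C₋=(5.2544,-5.3349) cross=-46.979
θ=197°:   branch - wants cross < 0 → take C=(5.2544,-5.3349) (cross=-46.979)
θ=197°: ex = (C−B)/|BC| = (0.7763,-0.6303); ey = (0.6303,0.7763)
θ=197°: P = B + 2.64·ex + 0.72·ey = (1.5471,-1.3975)

θ=102°: 2.04 -0.58
θ=158°: 1.48 -0.92
θ=197°: 1.55 -1.40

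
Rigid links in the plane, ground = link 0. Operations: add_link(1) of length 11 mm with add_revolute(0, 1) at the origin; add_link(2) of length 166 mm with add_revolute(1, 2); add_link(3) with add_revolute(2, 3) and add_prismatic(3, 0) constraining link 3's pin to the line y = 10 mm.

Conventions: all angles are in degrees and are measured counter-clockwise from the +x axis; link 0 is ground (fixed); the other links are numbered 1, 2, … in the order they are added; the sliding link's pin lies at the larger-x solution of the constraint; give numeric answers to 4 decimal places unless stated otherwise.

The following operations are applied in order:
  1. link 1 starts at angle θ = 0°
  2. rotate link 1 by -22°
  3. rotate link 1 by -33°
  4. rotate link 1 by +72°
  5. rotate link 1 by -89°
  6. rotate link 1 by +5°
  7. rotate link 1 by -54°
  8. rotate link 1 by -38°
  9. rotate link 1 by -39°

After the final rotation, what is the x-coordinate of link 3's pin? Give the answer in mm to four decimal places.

geometry: r = 11 mm, L = 166 mm, e = 10 mm; θ starts at 0°
rotate link 1 by -22°: θ ← 0° -22° = -22°
rotate link 1 by -33°: θ ← -22° -33° = -55°
rotate link 1 by +72°: θ ← -55° +72° = 17°
rotate link 1 by -89°: θ ← 17° -89° = -72°
rotate link 1 by +5°: θ ← -72° +5° = -67°
rotate link 1 by -54°: θ ← -67° -54° = -121°
rotate link 1 by -38°: θ ← -121° -38° = -159°
rotate link 1 by -39°: θ ← -159° -39° = -198°
crank pin P = (r cos θ, r sin θ) = (-10.461622, 3.399187)
h = r sin θ − e = 3.399187 − 10 = -6.600813
x = r cos θ + √(L² − h²) = -10.461622 + 165.868711 = 155.407089

155.4071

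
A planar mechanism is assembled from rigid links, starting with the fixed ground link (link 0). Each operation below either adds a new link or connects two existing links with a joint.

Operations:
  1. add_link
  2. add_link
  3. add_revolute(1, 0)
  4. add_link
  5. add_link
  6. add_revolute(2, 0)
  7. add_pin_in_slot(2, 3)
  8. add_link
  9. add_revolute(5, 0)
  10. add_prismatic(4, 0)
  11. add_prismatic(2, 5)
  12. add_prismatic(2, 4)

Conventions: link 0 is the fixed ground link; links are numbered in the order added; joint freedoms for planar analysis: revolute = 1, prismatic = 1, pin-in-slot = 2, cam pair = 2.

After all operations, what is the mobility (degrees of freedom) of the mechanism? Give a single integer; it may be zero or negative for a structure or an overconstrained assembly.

(L,J1,J2)=(1,0,0); link0 fixed
link1: (2,0,0)
link2: (3,0,0)
R 1-0 [J1]: (3,1,0)
link3: (4,1,0)
link4: (5,1,0)
R 2-0 [J1]: (5,2,0)
PS 2-3 [J2]: (5,2,1)
link5: (6,2,1)
R 5-0 [J1]: (6,3,1)
P 4-0 [J1]: (6,4,1)
P 2-5 [J1]: (6,5,1)
P 2-4 [J1]: (6,6,1)
Grübler: 3·5 − 2·6 − 1 = 2

M = 2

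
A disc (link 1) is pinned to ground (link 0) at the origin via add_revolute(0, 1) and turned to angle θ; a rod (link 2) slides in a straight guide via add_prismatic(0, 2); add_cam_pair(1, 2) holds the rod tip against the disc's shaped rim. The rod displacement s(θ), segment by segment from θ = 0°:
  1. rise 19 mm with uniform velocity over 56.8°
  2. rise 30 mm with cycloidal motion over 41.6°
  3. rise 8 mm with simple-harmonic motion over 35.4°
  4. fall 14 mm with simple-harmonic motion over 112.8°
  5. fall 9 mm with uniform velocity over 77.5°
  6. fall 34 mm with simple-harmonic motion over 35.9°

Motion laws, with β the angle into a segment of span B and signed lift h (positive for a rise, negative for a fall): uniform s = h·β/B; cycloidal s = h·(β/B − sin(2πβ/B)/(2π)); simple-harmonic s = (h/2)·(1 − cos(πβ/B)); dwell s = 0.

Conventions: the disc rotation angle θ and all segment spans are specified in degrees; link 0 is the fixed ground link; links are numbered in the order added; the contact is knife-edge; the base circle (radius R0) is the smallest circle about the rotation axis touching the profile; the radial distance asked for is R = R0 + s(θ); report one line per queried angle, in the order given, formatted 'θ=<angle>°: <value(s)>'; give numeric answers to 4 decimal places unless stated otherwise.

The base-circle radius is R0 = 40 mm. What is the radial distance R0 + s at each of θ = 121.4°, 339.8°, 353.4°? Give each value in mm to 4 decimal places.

segment 1 (0° to 56.8°, uniform, h = 19) is passed completely: s = 0.0000 + (19) = 19.0000
segment 2 (56.8° to 98.4°, cycloidal, h = 30) is passed completely: s = 19.0000 + (30) = 49.0000
θ = 121.4° falls in segment 3 (98.4° to 133.8°, simple-harmonic, h = 8): β = 121.4 − 98.4 = 23°, B = 35.4°; Δs = 8/2·(1 − cos(π·0.6497)) = 5.8128; s = 49.0000 + 5.8128 = 54.8128
segment 3 (98.4° to 133.8°, simple-harmonic, h = 8) is passed completely: s = 49.0000 + (8) = 57.0000
segment 4 (133.8° to 246.6°, simple-harmonic, h = -14) is passed completely: s = 57.0000 + (-14) = 43.0000
segment 5 (246.6° to 324.1°, uniform, h = -9) is passed completely: s = 43.0000 + (-9) = 34.0000
θ = 339.8° falls in segment 6 (324.1° to 360°, simple-harmonic, h = -34): β = 339.8 − 324.1 = 15.7°, B = 35.9°; Δs = -34/2·(1 − cos(π·0.4373)) = -13.6743; s = 34.0000 − 13.6743 = 20.3257
θ = 353.4° falls in segment 6 (324.1° to 360°, simple-harmonic, h = -34): β = 353.4 − 324.1 = 29.3°, B = 35.9°; Δs = -34/2·(1 − cos(π·0.8162)) = -31.2425; s = 34.0000 − 31.2425 = 2.7575
θ=121.4°: R = R0 + s = 40 + 54.8128 = 94.8128
θ=339.8°: R = R0 + s = 40 + 20.3257 = 60.3257
θ=353.4°: R = R0 + s = 40 + 2.7575 = 42.7575

θ=121.4°: 94.8128
θ=339.8°: 60.3257
θ=353.4°: 42.7575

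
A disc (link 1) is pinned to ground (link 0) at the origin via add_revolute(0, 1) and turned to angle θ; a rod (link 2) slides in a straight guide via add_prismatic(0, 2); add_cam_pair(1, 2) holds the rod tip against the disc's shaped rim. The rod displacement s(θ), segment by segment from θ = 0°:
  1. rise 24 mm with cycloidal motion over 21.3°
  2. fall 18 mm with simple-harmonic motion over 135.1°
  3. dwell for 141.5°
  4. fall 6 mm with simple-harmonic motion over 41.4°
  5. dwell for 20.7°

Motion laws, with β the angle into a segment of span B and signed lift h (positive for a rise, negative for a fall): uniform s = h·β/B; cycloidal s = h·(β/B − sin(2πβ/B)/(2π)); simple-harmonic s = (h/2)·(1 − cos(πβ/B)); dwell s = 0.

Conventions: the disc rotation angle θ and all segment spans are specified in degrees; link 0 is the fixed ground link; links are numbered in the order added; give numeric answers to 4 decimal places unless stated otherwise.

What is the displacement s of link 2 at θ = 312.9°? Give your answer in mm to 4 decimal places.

segment 1 (0° to 21.3°, cycloidal, h = 24) is passed completely: s = 0.0000 + (24) = 24.0000
segment 2 (21.3° to 156.4°, simple-harmonic, h = -18) is passed completely: s = 24.0000 + (-18) = 6.0000
segment 3 (156.4° to 297.9°, dwell): s unchanged at 6.0000
θ = 312.9° falls in segment 4 (297.9° to 339.3°, simple-harmonic, h = -6): β = 312.9 − 297.9 = 15°, B = 41.4°; Δs = -6/2·(1 − cos(π·0.3623)) = -1.7425; s = 6.0000 − 1.7425 = 4.2575

4.2575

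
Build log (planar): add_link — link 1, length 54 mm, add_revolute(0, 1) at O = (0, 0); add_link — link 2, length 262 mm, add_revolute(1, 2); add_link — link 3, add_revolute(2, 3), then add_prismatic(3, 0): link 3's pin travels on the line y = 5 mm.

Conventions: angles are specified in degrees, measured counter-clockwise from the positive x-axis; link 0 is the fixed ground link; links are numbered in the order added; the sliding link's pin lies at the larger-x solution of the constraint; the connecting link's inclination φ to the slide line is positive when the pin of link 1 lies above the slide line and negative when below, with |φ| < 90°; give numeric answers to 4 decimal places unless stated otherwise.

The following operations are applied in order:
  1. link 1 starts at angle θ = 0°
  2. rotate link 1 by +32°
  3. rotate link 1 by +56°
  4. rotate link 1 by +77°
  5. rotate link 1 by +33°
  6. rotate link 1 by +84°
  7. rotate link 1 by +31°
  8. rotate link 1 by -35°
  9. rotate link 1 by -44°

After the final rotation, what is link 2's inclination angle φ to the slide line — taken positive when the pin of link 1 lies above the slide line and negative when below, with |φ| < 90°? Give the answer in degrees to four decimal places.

geometry: r = 54 mm, L = 262 mm, e = 5 mm; θ starts at 0°
rotate link 1 by +32°: θ ← 0° +32° = 32°
rotate link 1 by +56°: θ ← 32° +56° = 88°
rotate link 1 by +77°: θ ← 88° +77° = 165°
rotate link 1 by +33°: θ ← 165° +33° = 198°
rotate link 1 by +84°: θ ← 198° +84° = 282°
rotate link 1 by +31°: θ ← 282° +31° = 313°
rotate link 1 by -35°: θ ← 313° -35° = 278°
rotate link 1 by -44°: θ ← 278° -44° = 234°
h = r sin θ − e = -43.686918 − 5 = -48.686918
sin φ = h / L = -48.686918 / 262 = -0.18582793
φ = arcsin(-0.18582793) = -10.709406°

-10.7094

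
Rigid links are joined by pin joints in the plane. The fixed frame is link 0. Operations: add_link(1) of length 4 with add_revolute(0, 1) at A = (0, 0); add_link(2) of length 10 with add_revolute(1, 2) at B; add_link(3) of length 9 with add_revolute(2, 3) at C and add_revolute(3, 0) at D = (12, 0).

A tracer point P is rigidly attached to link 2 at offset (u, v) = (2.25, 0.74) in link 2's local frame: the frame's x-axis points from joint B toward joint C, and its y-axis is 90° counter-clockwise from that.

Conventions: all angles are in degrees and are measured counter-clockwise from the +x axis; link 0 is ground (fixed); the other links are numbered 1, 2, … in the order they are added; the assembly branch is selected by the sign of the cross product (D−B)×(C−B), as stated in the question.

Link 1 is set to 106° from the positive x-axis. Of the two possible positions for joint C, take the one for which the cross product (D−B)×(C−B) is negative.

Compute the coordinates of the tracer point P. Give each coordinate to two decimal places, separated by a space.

A=(0,0), D=(12.00,0)
B = A + 4.00·(cos106°, sin106°) = (-1.1025, 3.8450)
|BD| = 13.6551
circle(B,10.00) ∩ circle(D,9.00): a=7.5233, h=6.5879
  candidates: C₊=(7.9713,8.0480) cross=89.959; C₋=(4.2612,-4.5947) cross=-89.959
  branch - wants cross < 0 → take C=(4.2612,-4.5947) (cross=-89.959)
ex = (C−B)/|BC| = (0.5364,-0.8440); ey = (0.8440,0.5364)
P = B + 2.25·ex + 0.74·ey = (0.7288,2.3430)

0.73 2.34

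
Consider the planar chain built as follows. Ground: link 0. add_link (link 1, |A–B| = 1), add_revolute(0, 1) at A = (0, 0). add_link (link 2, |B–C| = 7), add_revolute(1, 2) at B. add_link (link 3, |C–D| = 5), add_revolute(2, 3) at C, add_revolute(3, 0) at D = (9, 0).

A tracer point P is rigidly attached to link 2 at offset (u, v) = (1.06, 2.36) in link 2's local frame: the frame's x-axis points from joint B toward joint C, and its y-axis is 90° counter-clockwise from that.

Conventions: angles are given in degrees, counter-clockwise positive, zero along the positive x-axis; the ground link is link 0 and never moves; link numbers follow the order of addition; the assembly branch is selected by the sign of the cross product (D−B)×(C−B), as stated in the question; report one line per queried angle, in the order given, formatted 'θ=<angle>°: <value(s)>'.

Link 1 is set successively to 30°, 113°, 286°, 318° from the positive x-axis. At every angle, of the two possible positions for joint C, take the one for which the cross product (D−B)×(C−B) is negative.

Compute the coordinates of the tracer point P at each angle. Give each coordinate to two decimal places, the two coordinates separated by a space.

A=(0,0), D=(9.00,0)
θ=30°: B = A + 1.00·(cos30°, sin30°) = (0.8660, 0.5000)
θ=30°: |BD| = 8.1493
θ=30°: circle(B,7.00) ∩ circle(D,5.00): a=5.5472, h=4.2695
θ=30°:   candidates: C₊=(6.6647,4.4211) cross=34.794; C₋=(6.1408,-4.1018) cross=-34.794
θ=30°:   branch - wants cross < 0 → take C=(6.1408,-4.1018) (cross=-34.794)
θ=30°: ex = (C−B)/|BC| = (0.7535,-0.6574); ey = (0.6574,0.7535)
θ=30°: P = B + 1.06·ex + 2.36·ey = (3.2162,1.5815)
θ=113°: B = A + 1.00·(cos113°, sin113°) = (-0.3907, 0.9205)
θ=113°: |BD| = 9.4357
θ=113°: circle(B,7.00) ∩ circle(D,5.00): a=5.9896, h=3.6228
θ=113°:   candidates: C₊=(5.9237,3.9417) cross=34.183; C₋=(5.2169,-3.2693) cross=-34.183
θ=113°:   branch - wants cross < 0 → take C=(5.2169,-3.2693) (cross=-34.183)
θ=113°: ex = (C−B)/|BC| = (0.8011,-0.5985); ey = (0.5985,0.8011)
θ=113°: P = B + 1.06·ex + 2.36·ey = (1.8710,2.1766)
θ=286°: B = A + 1.00·(cos286°, sin286°) = (0.2756, -0.9613)
θ=286°: |BD| = 8.7772
θ=286°: circle(B,7.00) ∩ circle(D,5.00): a=5.7558, h=3.9839
θ=286°:   candidates: C₊=(5.5605,3.6290) cross=34.967; C₋=(6.4331,-4.2908) cross=-34.967
θ=286°:   branch - wants cross < 0 → take C=(6.4331,-4.2908) (cross=-34.967)
θ=286°: ex = (C−B)/|BC| = (0.8796,-0.4756); ey = (0.4756,0.8796)
θ=286°: P = B + 1.06·ex + 2.36·ey = (2.3306,0.6105)
θ=318°: B = A + 1.00·(cos318°, sin318°) = (0.7431, -0.6691)
θ=318°: |BD| = 8.2839
θ=318°: circle(B,7.00) ∩ circle(D,5.00): a=5.5906, h=4.2126
θ=318°:   candidates: C₊=(5.9752,3.9812) cross=34.897; C₋=(6.6557,-4.4164) cross=-34.897
θ=318°:   branch - wants cross < 0 → take C=(6.6557,-4.4164) (cross=-34.897)
θ=318°: ex = (C−B)/|BC| = (0.8447,-0.5353); ey = (0.5353,0.8447)
θ=318°: P = B + 1.06·ex + 2.36·ey = (2.9018,0.7568)

θ=30°: 3.22 1.58
θ=113°: 1.87 2.18
θ=286°: 2.33 0.61
θ=318°: 2.90 0.76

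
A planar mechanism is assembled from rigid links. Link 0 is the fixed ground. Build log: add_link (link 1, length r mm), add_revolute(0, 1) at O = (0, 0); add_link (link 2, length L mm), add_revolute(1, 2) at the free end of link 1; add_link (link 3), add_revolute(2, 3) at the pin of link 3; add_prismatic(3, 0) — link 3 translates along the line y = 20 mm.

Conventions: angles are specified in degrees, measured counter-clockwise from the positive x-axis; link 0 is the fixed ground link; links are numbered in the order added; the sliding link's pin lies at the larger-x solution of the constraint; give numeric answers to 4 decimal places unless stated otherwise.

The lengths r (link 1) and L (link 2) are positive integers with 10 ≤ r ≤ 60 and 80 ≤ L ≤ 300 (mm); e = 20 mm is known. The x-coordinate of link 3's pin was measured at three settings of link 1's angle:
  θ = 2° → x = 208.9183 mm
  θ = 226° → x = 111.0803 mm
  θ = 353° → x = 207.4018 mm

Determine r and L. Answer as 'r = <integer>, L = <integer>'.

constraint per measurement: (x − r cos θ)² + (r sin θ − e)² = L²
subtracting the θ₁ and θ₂ equations cancels the r² and L² terms:
r = (x₁² − x₂²) / (2[(x₁cos θ₁ + e sin θ₁) − (x₂cos θ₂ + e sin θ₂)]) = 52.0000 → r = 52
L² = (x₁ − r cos θ₁)² + (r sin θ₁ − e)² = 24963.9977 → L = 158.0000 → L = 158
check at θ₃=353°: x = 207.4018 (printed 207.4018) ✓

r = 52, L = 158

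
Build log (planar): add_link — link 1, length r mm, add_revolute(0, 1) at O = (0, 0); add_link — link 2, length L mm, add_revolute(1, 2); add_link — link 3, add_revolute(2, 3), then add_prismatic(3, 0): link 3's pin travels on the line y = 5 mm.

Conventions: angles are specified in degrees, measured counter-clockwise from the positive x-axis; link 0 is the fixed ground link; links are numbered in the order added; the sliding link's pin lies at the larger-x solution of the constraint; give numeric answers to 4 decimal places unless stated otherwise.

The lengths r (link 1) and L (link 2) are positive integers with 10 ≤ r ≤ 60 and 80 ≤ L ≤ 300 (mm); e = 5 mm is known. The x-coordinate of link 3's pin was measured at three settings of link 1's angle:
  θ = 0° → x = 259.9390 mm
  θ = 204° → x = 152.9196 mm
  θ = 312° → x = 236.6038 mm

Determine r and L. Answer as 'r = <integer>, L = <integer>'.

constraint per measurement: (x − r cos θ)² + (r sin θ − e)² = L²
subtracting the θ₁ and θ₂ equations cancels the r² and L² terms:
r = (x₁² − x₂²) / (2[(x₁cos θ₁ + e sin θ₁) − (x₂cos θ₂ + e sin θ₂)]) = 55.0000 → r = 55
L² = (x₁ − r cos θ₁)² + (r sin θ₁ − e)² = 42024.9937 → L = 205.0000 → L = 205
check at θ₃=312°: x = 236.6038 (printed 236.6038) ✓

r = 55, L = 205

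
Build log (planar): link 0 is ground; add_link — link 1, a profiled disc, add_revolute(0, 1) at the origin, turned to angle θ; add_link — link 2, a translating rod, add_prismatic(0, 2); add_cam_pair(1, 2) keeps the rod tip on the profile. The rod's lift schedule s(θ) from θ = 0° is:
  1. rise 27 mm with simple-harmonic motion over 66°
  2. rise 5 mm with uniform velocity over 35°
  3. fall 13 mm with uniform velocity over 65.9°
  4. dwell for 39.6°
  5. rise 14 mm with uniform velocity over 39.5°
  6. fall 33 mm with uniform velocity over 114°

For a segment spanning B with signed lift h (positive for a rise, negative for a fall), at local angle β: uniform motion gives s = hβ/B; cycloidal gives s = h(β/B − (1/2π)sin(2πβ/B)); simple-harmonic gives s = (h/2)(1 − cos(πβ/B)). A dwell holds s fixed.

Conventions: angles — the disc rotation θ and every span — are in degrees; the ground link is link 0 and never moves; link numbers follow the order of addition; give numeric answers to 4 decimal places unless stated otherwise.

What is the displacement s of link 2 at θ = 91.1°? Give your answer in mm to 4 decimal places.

seg 1 [0°–66°] simple-harmonic, h=27: full span → s += 27 → s = 27.0000
seg 2 [66°–101°] uniform, h=5: θ=91.1° here. β=25.1, B=35. 5·25.1/35 = 3.5857 → s = 30.5857

30.5857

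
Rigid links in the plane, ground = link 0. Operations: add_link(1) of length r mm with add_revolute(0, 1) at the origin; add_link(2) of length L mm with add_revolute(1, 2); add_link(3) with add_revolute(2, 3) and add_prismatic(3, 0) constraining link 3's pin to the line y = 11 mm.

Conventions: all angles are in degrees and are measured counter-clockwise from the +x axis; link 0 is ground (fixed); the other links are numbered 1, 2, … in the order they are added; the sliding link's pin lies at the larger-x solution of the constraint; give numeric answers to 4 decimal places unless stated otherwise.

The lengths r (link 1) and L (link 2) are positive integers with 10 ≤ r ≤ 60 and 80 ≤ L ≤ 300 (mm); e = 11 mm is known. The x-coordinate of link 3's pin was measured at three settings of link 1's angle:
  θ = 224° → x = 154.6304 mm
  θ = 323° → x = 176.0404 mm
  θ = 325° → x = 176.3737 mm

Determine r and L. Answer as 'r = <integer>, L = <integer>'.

constraint per measurement: (x − r cos θ)² + (r sin θ − e)² = L²
subtracting the θ₁ and θ₂ equations cancels the r² and L² terms:
r = (x₁² − x₂²) / (2[(x₁cos θ₁ + e sin θ₁) − (x₂cos θ₂ + e sin θ₂)]) = 14.0000 → r = 14
L² = (x₁ − r cos θ₁)² + (r sin θ₁ − e)² = 27556.0058 → L = 166.0000 → L = 166
check at θ₃=325°: x = 176.3737 (printed 176.3737) ✓

r = 14, L = 166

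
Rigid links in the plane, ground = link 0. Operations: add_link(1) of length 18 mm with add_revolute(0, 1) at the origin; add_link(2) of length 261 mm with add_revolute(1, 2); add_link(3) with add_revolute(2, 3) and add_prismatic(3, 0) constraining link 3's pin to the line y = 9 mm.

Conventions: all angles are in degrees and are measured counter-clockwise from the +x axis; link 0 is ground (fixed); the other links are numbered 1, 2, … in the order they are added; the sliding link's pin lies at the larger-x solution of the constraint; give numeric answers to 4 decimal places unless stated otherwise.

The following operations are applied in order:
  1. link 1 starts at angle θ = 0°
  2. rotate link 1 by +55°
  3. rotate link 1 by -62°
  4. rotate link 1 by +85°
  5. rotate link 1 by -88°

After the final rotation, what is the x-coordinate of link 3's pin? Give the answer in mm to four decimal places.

geometry: r = 18 mm, L = 261 mm, e = 9 mm; θ starts at 0°
rotate link 1 by +55°: θ ← 0° +55° = 55°
rotate link 1 by -62°: θ ← 55° -62° = -7°
rotate link 1 by +85°: θ ← -7° +85° = 78°
rotate link 1 by -88°: θ ← 78° -88° = -10°
crank pin P = (r cos θ, r sin θ) = (17.726540, -3.125667)
h = r sin θ − e = -3.125667 − 9 = -12.125667
x = r cos θ + √(L² − h²) = 17.726540 + 260.718178 = 278.444717

278.4447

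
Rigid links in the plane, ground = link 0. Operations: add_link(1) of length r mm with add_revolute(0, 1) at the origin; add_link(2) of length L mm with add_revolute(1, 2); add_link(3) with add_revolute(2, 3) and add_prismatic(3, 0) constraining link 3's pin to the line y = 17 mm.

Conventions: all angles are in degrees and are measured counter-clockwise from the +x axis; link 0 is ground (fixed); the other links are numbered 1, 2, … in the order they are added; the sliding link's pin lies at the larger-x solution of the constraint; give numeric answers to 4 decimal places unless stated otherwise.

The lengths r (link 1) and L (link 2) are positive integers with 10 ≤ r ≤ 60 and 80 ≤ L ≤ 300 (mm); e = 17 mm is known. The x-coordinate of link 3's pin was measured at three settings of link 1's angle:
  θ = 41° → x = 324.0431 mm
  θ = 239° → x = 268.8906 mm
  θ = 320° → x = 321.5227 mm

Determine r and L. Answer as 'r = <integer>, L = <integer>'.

constraint per measurement: (x − r cos θ)² + (r sin θ − e)² = L²
subtracting the θ₁ and θ₂ equations cancels the r² and L² terms:
r = (x₁² − x₂²) / (2[(x₁cos θ₁ + e sin θ₁) − (x₂cos θ₂ + e sin θ₂)]) = 40.0000 → r = 40
L² = (x₁ − r cos θ₁)² + (r sin θ₁ − e)² = 86436.0158 → L = 294.0000 → L = 294
check at θ₃=320°: x = 321.5227 (printed 321.5227) ✓

r = 40, L = 294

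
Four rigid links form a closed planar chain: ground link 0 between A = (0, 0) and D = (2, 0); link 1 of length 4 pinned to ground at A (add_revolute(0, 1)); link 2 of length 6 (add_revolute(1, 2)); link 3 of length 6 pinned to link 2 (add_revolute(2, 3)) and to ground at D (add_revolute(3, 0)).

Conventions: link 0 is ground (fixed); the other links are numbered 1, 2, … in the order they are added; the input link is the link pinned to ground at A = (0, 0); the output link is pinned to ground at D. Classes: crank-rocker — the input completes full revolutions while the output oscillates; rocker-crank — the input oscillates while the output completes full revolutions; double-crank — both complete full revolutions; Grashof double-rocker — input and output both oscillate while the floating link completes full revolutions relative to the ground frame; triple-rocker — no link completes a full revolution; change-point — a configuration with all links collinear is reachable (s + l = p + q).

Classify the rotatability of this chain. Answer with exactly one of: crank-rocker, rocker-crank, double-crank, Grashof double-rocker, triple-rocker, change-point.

lengths: ground=2, input=4, coupler=6, output=6
sorted: s=2 (shortest), l=6 (longest), p+q=10
s + l = 8 vs p + q = 10
s + l < p + q (Grashof) with shortest = ground link → double-crank

double-crank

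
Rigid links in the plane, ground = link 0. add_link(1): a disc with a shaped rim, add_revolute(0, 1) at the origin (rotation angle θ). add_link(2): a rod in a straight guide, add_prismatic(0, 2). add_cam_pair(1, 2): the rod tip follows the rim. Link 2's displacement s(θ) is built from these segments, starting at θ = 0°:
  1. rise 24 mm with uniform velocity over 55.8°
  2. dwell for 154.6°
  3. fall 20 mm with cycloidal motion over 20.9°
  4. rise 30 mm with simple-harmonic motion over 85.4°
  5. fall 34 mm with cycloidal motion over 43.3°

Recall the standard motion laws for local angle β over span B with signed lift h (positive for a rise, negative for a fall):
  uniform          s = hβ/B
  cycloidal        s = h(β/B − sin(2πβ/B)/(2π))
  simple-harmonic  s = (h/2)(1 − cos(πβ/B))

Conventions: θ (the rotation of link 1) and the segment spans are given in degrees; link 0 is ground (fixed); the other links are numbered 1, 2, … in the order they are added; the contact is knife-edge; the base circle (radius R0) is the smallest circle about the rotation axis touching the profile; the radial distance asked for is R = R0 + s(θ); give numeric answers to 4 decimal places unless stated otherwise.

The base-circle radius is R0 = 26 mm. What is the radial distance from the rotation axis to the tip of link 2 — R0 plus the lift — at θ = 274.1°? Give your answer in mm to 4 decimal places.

segment 1 (0° to 55.8°, uniform, h = 24) is passed completely: s = 0.0000 + (24) = 24.0000
segment 2 (55.8° to 210.4°, dwell): s unchanged at 24.0000
segment 3 (210.4° to 231.3°, cycloidal, h = -20) is passed completely: s = 24.0000 + (-20) = 4.0000
θ = 274.1° falls in segment 4 (231.3° to 316.7°, simple-harmonic, h = 30): β = 274.1 − 231.3 = 42.8°, B = 85.4°; Δs = 30/2·(1 − cos(π·0.5012)) = 15.0552; s = 4.0000 + 15.0552 = 19.0552
R = R0 + s = 26 + 19.0552 = 45.0552

45.0552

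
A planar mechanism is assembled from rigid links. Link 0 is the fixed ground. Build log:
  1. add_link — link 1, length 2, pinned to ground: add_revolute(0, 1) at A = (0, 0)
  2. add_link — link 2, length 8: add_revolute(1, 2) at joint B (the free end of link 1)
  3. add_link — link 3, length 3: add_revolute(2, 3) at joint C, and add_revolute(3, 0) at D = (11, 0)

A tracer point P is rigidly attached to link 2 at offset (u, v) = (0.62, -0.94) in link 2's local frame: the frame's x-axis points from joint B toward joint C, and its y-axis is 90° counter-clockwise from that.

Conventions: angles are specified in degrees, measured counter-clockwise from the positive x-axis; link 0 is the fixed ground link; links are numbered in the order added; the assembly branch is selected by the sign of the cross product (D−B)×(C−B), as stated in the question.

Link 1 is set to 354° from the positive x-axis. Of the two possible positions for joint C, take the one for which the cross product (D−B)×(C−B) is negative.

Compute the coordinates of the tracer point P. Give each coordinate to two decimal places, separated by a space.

A=(0,0), D=(11.00,0)
B = A + 2.00·(cos354°, sin354°) = (1.9890, -0.2091)
|BD| = 9.0134
circle(B,8.00) ∩ circle(D,3.00): a=7.5577, h=2.6232
  candidates: C₊=(9.4839,2.5887) cross=23.644; C₋=(9.6056,-2.6562) cross=-23.644
  branch - wants cross < 0 → take C=(9.6056,-2.6562) (cross=-23.644)
ex = (C−B)/|BC| = (0.9521,-0.3059); ey = (0.3059,0.9521)
P = B + 0.62·ex + -0.94·ey = (2.2918,-1.2937)

2.29 -1.29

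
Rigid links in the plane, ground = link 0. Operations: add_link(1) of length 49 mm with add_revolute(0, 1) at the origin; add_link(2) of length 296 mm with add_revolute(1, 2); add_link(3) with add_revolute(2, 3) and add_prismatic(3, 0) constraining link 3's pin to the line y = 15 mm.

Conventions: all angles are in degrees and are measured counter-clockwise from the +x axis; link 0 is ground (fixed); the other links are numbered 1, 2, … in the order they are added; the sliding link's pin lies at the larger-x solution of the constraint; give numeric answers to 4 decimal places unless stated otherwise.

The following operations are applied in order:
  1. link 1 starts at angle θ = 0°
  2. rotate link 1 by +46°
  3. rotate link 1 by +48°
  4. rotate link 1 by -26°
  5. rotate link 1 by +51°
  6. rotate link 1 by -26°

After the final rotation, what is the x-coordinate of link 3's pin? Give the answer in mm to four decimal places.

geometry: r = 49 mm, L = 296 mm, e = 15 mm; θ starts at 0°
rotate link 1 by +46°: θ ← 0° +46° = 46°
rotate link 1 by +48°: θ ← 46° +48° = 94°
rotate link 1 by -26°: θ ← 94° -26° = 68°
rotate link 1 by +51°: θ ← 68° +51° = 119°
rotate link 1 by -26°: θ ← 119° -26° = 93°
crank pin P = (r cos θ, r sin θ) = (-2.564462, 48.932847)
h = r sin θ − e = 48.932847 − 15 = 33.932847
x = r cos θ + √(L² − h²) = -2.564462 + 294.048571 = 291.484109

291.4841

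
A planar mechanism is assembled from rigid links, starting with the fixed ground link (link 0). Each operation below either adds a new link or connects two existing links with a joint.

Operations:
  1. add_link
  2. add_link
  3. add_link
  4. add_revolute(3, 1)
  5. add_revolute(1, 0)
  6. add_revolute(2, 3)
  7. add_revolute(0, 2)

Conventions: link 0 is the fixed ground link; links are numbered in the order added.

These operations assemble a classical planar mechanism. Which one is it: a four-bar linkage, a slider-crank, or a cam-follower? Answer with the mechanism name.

links: 4 (incl. ground); joints: 4 revolute, 0 prismatic, 0 higher (cam) pair, forming one closed loop
4 links in a single 4R loop → four-bar linkage

four-bar linkage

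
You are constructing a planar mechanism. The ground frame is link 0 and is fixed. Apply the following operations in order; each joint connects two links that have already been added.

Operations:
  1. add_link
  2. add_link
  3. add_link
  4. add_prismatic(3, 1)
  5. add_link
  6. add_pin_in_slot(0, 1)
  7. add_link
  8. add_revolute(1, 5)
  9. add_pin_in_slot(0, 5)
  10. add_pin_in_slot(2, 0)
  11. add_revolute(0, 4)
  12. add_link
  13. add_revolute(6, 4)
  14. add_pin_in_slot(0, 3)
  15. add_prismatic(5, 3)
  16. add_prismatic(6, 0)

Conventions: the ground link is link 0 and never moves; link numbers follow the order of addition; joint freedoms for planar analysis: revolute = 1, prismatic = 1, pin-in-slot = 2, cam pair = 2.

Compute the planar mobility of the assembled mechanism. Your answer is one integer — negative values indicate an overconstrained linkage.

(L,J1,J2)=(1,0,0); link0 fixed
link1: (2,0,0)
link2: (3,0,0)
link3: (4,0,0)
P 3-1 [J1]: (4,1,0)
link4: (5,1,0)
PS 0-1 [J2]: (5,1,1)
link5: (6,1,1)
R 1-5 [J1]: (6,2,1)
PS 0-5 [J2]: (6,2,2)
PS 2-0 [J2]: (6,2,3)
R 0-4 [J1]: (6,3,3)
link6: (7,3,3)
R 6-4 [J1]: (7,4,3)
PS 0-3 [J2]: (7,4,4)
P 5-3 [J1]: (7,5,4)
P 6-0 [J1]: (7,6,4)
Grübler: 3·6 − 2·6 − 4 = 2

M = 2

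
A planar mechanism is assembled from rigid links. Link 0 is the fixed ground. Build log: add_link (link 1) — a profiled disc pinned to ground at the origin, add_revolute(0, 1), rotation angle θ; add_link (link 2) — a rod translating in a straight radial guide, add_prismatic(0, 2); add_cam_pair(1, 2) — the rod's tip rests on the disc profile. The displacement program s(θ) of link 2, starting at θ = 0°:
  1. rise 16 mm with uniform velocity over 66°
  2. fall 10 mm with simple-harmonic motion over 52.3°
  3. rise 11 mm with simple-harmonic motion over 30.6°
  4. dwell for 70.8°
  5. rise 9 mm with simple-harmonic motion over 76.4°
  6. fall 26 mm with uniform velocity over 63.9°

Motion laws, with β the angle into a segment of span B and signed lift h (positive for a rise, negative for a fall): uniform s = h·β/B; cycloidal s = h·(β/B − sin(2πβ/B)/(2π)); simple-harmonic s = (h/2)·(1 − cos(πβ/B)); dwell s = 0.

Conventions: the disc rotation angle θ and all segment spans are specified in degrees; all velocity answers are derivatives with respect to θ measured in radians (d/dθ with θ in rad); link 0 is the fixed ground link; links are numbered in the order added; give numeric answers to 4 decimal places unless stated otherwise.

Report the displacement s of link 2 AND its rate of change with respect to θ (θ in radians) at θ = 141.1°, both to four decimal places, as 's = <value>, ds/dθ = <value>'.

seg 1 [0°–66°] uniform, h=16: full span → s += 16 → s = 16.0000
seg 2 [66°–118.3°] simple-harmonic, h=-10: full span → s += -10 → s = 6.0000
seg 3 [118.3°–148.9°] simple-harmonic, h=11: θ=141.1° here. β=22.8, B=30.6. 11/2·(1 − cos(π·0.7451)) = 9.3287 → s = 15.3287
velocity in seg [118.3°–148.9°] (simple-harmonic), θ in radians: β = 22.8° = 0.3979 rad, B = 30.6° = 0.5341 rad; ds/dθ = (πh/(2B)) sin(πβ/B) = (π·11/(2·0.5341)) sin(π·0.7451) = 23.226562 mm/rad

s = 15.3287, ds/dθ = 23.2266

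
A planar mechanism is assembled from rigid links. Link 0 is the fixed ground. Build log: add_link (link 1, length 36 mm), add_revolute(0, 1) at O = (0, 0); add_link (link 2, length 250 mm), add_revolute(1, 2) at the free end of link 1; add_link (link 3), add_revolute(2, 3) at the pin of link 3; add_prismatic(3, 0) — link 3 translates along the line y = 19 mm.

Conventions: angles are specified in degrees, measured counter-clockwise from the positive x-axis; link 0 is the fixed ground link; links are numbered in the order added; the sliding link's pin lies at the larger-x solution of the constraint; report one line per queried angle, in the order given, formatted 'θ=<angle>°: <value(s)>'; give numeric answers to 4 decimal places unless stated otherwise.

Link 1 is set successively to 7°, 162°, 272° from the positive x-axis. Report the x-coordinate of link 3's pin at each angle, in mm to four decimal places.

geometry: r = 36 mm, L = 250 mm, e = 19 mm
θ=7°: crank pin P = (r cos θ, r sin θ) = (35.731661, 4.387296)
θ=7°: h = r sin θ − e = 4.387296 − 19 = -14.612704
θ=7°: x = r cos θ + √(L² − h²) = 35.731661 + 249.572572 = 285.304234
θ=162°: crank pin P = (r cos θ, r sin θ) = (-34.238035, 11.124612)
θ=162°: h = r sin θ − e = 11.124612 − 19 = -7.875388
θ=162°: x = r cos θ + √(L² − h²) = -34.238035 + 249.875926 = 215.637891
θ=272°: crank pin P = (r cos θ, r sin θ) = (1.256382, -35.978070)
θ=272°: h = r sin θ − e = -35.978070 − 19 = -54.978070
θ=272°: x = r cos θ + √(L² − h²) = 1.256382 + 243.879913 = 245.136295

θ=7°: 285.3042
θ=162°: 215.6379
θ=272°: 245.1363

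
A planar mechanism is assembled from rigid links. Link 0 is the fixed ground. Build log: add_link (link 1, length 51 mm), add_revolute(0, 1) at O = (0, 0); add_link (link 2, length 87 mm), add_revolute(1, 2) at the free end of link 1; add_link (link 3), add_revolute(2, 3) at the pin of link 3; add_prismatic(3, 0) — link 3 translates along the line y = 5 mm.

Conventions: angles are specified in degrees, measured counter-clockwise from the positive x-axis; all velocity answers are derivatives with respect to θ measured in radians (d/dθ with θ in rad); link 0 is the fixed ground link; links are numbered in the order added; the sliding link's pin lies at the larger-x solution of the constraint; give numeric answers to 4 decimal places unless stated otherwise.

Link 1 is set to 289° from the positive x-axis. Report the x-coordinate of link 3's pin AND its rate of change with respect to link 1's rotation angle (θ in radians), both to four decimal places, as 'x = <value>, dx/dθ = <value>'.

geometry: r = 51 mm, L = 87 mm, e = 5 mm
crank pin P = (r cos θ, r sin θ) = (16.603976, -48.221447)
h = r sin θ − e = -48.221447 − 5 = -53.221447
x = r cos θ + √(L² − h²) = 16.603976 + 68.822072 = 85.426047
dx/dθ = −r sin θ − h·r cos θ/√(L² − h²) (θ in radians; h = -53.221447) = 61.061625

x = 85.4260, dx/dθ = 61.0616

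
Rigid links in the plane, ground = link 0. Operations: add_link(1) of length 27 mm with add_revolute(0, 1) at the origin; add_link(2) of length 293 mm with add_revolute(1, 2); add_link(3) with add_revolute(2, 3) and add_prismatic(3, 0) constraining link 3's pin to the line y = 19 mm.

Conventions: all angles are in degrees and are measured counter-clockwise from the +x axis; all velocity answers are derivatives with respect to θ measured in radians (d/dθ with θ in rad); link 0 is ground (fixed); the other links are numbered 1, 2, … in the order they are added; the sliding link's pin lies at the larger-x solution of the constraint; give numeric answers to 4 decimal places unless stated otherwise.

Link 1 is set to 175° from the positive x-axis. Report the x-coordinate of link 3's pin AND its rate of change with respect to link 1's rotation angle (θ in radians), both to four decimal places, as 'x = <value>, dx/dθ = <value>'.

geometry: r = 27 mm, L = 293 mm, e = 19 mm
crank pin P = (r cos θ, r sin θ) = (-26.897257, 2.353205)
h = r sin θ − e = 2.353205 − 19 = -16.646795
x = r cos θ + √(L² − h²) = -26.897257 + 292.526724 = 265.629467
dx/dθ = −r sin θ − h·r cos θ/√(L² − h²) (θ in radians; h = -16.646795) = -3.883845

x = 265.6295, dx/dθ = -3.8838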